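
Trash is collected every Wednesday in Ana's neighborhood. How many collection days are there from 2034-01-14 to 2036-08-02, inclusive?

133 Wednesdays

2034-01-14 is a Saturday.
The range spans 932 days (inclusive of both endpoints).
932 = 7 × 133 + 1, so there are 133 full weeks plus 1 extra day.
Each full week contributes one Wednesday: 133 so far.
The 1 extra day is Saturday — none qualify.
Total: 133 + 0 = 133.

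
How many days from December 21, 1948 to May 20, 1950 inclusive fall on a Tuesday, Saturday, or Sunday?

221

December 21, 1948 is a Tuesday.
That's 516 days from start to end, counting both.
516 = 7 × 73 + 5, so there are 73 full weeks plus 5 extra days.
Each full week contributes 3 days from the set (Tue, Sat, Sun): 73 × 3 = 219.
The 5 extra days are Tuesday, Wednesday, Thursday, Friday, Saturday — 2 of them qualify.
Total: 219 + 2 = 221.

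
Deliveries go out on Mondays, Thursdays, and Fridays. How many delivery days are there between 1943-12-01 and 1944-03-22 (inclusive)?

48

1943-12-01 is a Wednesday.
The range spans 113 days (inclusive of both endpoints).
113 = 7 × 16 + 1, so there are 16 full weeks plus 1 extra day.
Each full week contributes 3 days from the set (Mon, Thu, Fri): 16 × 3 = 48.
The 1 extra day is Wednesday — none qualify.
Total: 48 + 0 = 48.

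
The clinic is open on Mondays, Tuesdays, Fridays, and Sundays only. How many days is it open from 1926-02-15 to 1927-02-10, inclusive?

1926-02-15 is a Monday.
That's 361 days from start to end, counting both.
361 = 7 × 51 + 4, so there are 51 full weeks plus 4 extra days.
Each full week contributes 4 days from the set (Mon, Tue, Fri, Sun): 51 × 4 = 204.
The 4 extra days are Monday, Tuesday, Wednesday, Thursday — 2 of them qualify.
Total: 204 + 2 = 206.

206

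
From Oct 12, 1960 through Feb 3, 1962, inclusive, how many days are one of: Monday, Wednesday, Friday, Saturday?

Oct 12, 1960 is a Wednesday.
From Oct 12, 1960 to Feb 3, 1962 is 480 days inclusive.
480 = 7 × 68 + 4, so there are 68 full weeks plus 4 extra days.
Each full week contributes 4 days from the set (Mon, Wed, Fri, Sat): 68 × 4 = 272.
The 4 extra days are Wednesday, Thursday, Friday, Saturday — 3 of them qualify.
Total: 272 + 3 = 275.

275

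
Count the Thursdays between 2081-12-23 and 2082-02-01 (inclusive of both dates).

6 Thursdays

2081-12-23 is a Tuesday.
The range spans 41 days (inclusive of both endpoints).
41 = 7 × 5 + 6, so there are 5 full weeks plus 6 extra days.
Each full week contributes one Thursday: 5 so far.
The 6 extra days are Tuesday, Wednesday, Thursday, Friday, Saturday, Sunday — 1 of them qualifies.
Total: 5 + 1 = 6.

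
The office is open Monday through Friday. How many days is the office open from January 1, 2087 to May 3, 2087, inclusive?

88 weekdays

January 1, 2087 is a Wednesday.
From January 1, 2087 to May 3, 2087 is 123 days inclusive.
123 = 7 × 17 + 4, so there are 17 full weeks plus 4 extra days.
Each full week contributes 5 weekdays (Mon–Fri): 17 × 5 = 85.
The 4 extra days are Wed, Thu, Fri, Sat — 3 of them qualify.
Total: 85 + 3 = 88.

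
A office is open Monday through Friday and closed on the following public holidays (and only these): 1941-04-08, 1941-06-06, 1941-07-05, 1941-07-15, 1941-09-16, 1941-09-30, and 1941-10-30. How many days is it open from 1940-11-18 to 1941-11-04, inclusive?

246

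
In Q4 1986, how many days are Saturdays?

Oct 1, 1986 is a Wednesday.
From Oct 1, 1986 to Dec 31, 1986 is 92 days inclusive.
92 = 7 × 13 + 1, so there are 13 full weeks plus 1 extra day.
Each full week contributes one Saturday: 13 so far.
The 1 extra day is Wednesday — none qualify.
Total: 13 + 0 = 13.

13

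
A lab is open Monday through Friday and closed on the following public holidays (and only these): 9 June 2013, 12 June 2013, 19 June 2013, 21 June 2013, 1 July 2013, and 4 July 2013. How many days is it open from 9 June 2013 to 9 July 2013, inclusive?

17 business days

9 June 2013 is a Sunday.
That's 31 days from start to end, counting both.
31 = 7 × 4 + 3, so there are 4 full weeks plus 3 extra days.
Each full week contributes 5 weekdays (Mon–Fri): 4 × 5 = 20.
The 3 extra days are Sun, Mon, Tue — 2 of them qualify.
Total: 20 + 2 = 22.
Holidays: 9 June 2013 (Sun); 12 June 2013 (Wed); 19 June 2013 (Wed); 21 June 2013 (Fri); 1 July 2013 (Mon); 4 July 2013 (Thu).
5 of the 6 holidays fall on weekdays; the rest are weekends and were already excluded.
Business days: 22 − 5 = 17.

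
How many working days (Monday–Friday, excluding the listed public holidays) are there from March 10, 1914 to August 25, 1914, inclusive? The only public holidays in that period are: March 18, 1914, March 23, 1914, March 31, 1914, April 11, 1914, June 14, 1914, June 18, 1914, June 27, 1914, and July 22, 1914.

116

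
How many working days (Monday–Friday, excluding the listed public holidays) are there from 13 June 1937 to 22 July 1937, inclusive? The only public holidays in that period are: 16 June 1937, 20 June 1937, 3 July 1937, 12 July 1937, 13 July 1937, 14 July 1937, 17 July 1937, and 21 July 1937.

13 June 1937 is a Sunday.
That's 40 days from start to end, counting both.
40 = 7 × 5 + 5, so there are 5 full weeks plus 5 extra days.
Each full week contributes 5 weekdays (Mon–Fri): 5 × 5 = 25.
The 5 extra days are Sunday, Monday, Tuesday, Wednesday, Thursday — 4 of them qualify.
Total: 25 + 4 = 29.
Holidays: 16 June 1937 (Wed); 20 June 1937 (Sun); 3 July 1937 (Sat); 12 July 1937 (Mon); 13 July 1937 (Tue); 14 July 1937 (Wed); 17 July 1937 (Sat); 21 July 1937 (Wed).
5 of the 8 holidays fall on weekdays; the rest are weekends and were already excluded.
Business days: 29 − 5 = 24.

24 working days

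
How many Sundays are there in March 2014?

1 March 2014 is a Saturday.
The range spans 31 days (inclusive of both endpoints).
31 = 7 × 4 + 3, so there are 4 full weeks plus 3 extra days.
Each full week contributes one Sunday: 4 so far.
The 3 extra days are Sat, Sun, Mon — 1 of them qualifies.
Total: 4 + 1 = 5.

5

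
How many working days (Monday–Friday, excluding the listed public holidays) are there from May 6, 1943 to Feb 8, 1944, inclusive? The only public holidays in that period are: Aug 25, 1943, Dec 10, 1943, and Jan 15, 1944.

May 6, 1943 is a Thursday.
That's 279 days from start to end, counting both.
279 = 7 × 39 + 6, so there are 39 full weeks plus 6 extra days.
Each full week contributes 5 weekdays (Mon–Fri): 39 × 5 = 195.
The 6 extra days are Thu, Fri, Sat, Sun, Mon, Tue — 4 of them qualify.
Total: 195 + 4 = 199.
Holidays: Aug 25, 1943 (Wed); Dec 10, 1943 (Fri); Jan 15, 1944 (Sat).
2 of the 3 holidays fall on weekdays; the rest are weekends and were already excluded.
Business days: 199 − 2 = 197.

197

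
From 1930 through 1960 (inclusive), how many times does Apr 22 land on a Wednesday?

Day of week of April 22 in each year:
1930: Tue, 1931: Wed ✓, 1932: Fri, 1933: Sat, 1934: Sun, 1935: Mon, 1936: Wed ✓, 1937: Thu, 1938: Fri, 1939: Sat, 1940: Mon, 1941: Tue, 1942: Wed ✓, 1943: Thu, 1944: Sat, 1945: Sun, 1946: Mon, 1947: Tue, 1948: Thu, 1949: Fri, 1950: Sat, 1951: Sun, 1952: Tue, 1953: Wed ✓, 1954: Thu, 1955: Fri, 1956: Sun, 1957: Mon, 1958: Tue, 1959: Wed ✓, 1960: Fri
Wednesdays: 1931, 1936, 1942, 1953, 1959.

5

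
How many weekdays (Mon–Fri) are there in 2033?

260

2033-01-01 is a Saturday.
That's 365 days from start to end, counting both.
365 = 7 × 52 + 1, so there are 52 full weeks plus 1 extra day.
Each full week contributes 5 weekdays (Mon–Fri): 52 × 5 = 260.
The 1 extra day is Sat — none qualify.
Total: 260 + 0 = 260.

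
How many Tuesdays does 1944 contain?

52

January 1, 1944 is a Saturday.
The range spans 366 days (inclusive of both endpoints).
366 = 7 × 52 + 2, so there are 52 full weeks plus 2 extra days.
Each full week contributes one Tuesday: 52 so far.
The 2 extra days are Saturday, Sunday — none qualify.
Total: 52 + 0 = 52.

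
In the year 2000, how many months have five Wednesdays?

A month has five Wednesdays exactly when Wednesday falls within its first (length − 28) days.
Jan: 31 days, starts Sat → 5 of Sat, Sun, Mon
Feb: 29 days, starts Tue → 5 of Tue
Mar: 31 days, starts Wed → 5 of Wed, Thu, Fri ✓
Apr: 30 days, starts Sat → 5 of Sat, Sun
May: 31 days, starts Mon → 5 of Mon, Tue, Wed ✓
Jun: 30 days, starts Thu → 5 of Thu, Fri
Jul: 31 days, starts Sat → 5 of Sat, Sun, Mon
Aug: 31 days, starts Tue → 5 of Tue, Wed, Thu ✓
Sep: 30 days, starts Fri → 5 of Fri, Sat
Oct: 31 days, starts Sun → 5 of Sun, Mon, Tue
Nov: 30 days, starts Wed → 5 of Wed, Thu ✓
Dec: 31 days, starts Fri → 5 of Fri, Sat, Sun
Months with five Wednesdays: Mar, May, Aug, Nov.

4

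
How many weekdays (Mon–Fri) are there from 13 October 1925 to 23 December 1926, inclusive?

13 October 1925 is a Tuesday.
From 13 October 1925 to 23 December 1926 is 437 days inclusive.
437 = 7 × 62 + 3, so there are 62 full weeks plus 3 extra days.
Each full week contributes 5 weekdays (Mon–Fri): 62 × 5 = 310.
The 3 extra days are Tuesday, Wednesday, Thursday — 3 of them qualify.
Total: 310 + 3 = 313.

313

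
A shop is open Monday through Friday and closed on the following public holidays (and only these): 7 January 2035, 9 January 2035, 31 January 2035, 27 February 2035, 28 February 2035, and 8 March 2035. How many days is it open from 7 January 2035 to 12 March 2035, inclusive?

41

7 January 2035 is a Sunday.
That's 65 days from start to end, counting both.
65 = 7 × 9 + 2, so there are 9 full weeks plus 2 extra days.
Each full week contributes 5 weekdays (Mon–Fri): 9 × 5 = 45.
The 2 extra days are Sunday, Monday — 1 of them qualifies.
Total: 45 + 1 = 46.
Holidays: 7 January 2035 (Sun); 9 January 2035 (Tue); 31 January 2035 (Wed); 27 February 2035 (Tue); 28 February 2035 (Wed); 8 March 2035 (Thu).
5 of the 6 holidays fall on weekdays; the rest are weekends and were already excluded.
Business days: 46 − 5 = 41.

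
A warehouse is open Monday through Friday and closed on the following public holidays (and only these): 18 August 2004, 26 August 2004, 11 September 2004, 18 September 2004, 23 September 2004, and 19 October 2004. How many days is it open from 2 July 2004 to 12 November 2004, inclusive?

2 July 2004 is a Friday.
That's 134 days from start to end, counting both.
134 = 7 × 19 + 1, so there are 19 full weeks plus 1 extra day.
Each full week contributes 5 weekdays (Mon–Fri): 19 × 5 = 95.
The 1 extra day is Friday — 1 of them qualifies.
Total: 95 + 1 = 96.
Holidays: 18 August 2004 (Wed); 26 August 2004 (Thu); 11 September 2004 (Sat); 18 September 2004 (Sat); 23 September 2004 (Thu); 19 October 2004 (Tue).
4 of the 6 holidays fall on weekdays; the rest are weekends and were already excluded.
Business days: 96 − 4 = 92.

92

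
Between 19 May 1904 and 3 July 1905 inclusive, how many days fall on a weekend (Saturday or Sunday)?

118

19 May 1904 is a Thursday.
That's 411 days from start to end, counting both.
411 = 7 × 58 + 5, so there are 58 full weeks plus 5 extra days.
Each full week contributes 2 weekend days (Sat, Sun): 58 × 2 = 116.
The 5 extra days are Thursday, Friday, Saturday, Sunday, Monday — 2 of them qualify.
Total: 116 + 2 = 118.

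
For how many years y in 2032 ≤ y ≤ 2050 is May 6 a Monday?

2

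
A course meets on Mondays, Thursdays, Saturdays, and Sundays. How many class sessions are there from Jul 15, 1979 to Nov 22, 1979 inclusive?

75

Jul 15, 1979 is a Sunday.
That's 131 days from start to end, counting both.
131 = 7 × 18 + 5, so there are 18 full weeks plus 5 extra days.
Each full week contributes 4 days from the set (Mon, Thu, Sat, Sun): 18 × 4 = 72.
The 5 extra days are Sun, Mon, Tue, Wed, Thu — 3 of them qualify.
Total: 72 + 3 = 75.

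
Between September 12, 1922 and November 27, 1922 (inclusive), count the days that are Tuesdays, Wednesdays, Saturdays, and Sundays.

September 12, 1922 is a Tuesday.
From September 12, 1922 to November 27, 1922 is 77 days inclusive.
77 = 7 × 11, so the span is exactly 11 full weeks.
Each full week contributes 4 days from the set (Tue, Wed, Sat, Sun): 11 × 4 = 44.
Total: 44.

44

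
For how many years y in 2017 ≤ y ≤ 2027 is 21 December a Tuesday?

2

Day of week of December 21 in each year:
2017: Thu, 2018: Fri, 2019: Sat, 2020: Mon, 2021: Tue ✓, 2022: Wed, 2023: Thu, 2024: Sat, 2025: Sun, 2026: Mon, 2027: Tue ✓
Tuesdays: 2021, 2027.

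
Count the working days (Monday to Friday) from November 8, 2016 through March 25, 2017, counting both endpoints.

November 8, 2016 is a Tuesday.
That's 138 days from start to end, counting both.
138 = 7 × 19 + 5, so there are 19 full weeks plus 5 extra days.
Each full week contributes 5 weekdays (Mon–Fri): 19 × 5 = 95.
The 5 extra days are Tuesday, Wednesday, Thursday, Friday, Saturday — 4 of them qualify.
Total: 95 + 4 = 99.

99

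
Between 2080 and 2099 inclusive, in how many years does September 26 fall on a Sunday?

3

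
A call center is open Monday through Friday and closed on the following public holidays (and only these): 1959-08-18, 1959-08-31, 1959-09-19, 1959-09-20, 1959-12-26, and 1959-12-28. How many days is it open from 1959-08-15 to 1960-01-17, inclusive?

107 working days

1959-08-15 is a Saturday.
The range spans 156 days (inclusive of both endpoints).
156 = 7 × 22 + 2, so there are 22 full weeks plus 2 extra days.
Each full week contributes 5 weekdays (Mon–Fri): 22 × 5 = 110.
The 2 extra days are Sat, Sun — none qualify.
Total: 110 + 0 = 110.
Holidays: 1959-08-18 (Tue); 1959-08-31 (Mon); 1959-09-19 (Sat); 1959-09-20 (Sun); 1959-12-26 (Sat); 1959-12-28 (Mon).
3 of the 6 holidays fall on weekdays; the rest are weekends and were already excluded.
Business days: 110 − 3 = 107.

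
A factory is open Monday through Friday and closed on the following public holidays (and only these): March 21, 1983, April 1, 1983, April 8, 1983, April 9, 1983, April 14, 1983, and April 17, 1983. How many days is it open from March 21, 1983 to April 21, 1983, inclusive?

March 21, 1983 is a Monday.
From March 21, 1983 to April 21, 1983 is 32 days inclusive.
32 = 7 × 4 + 4, so there are 4 full weeks plus 4 extra days.
Each full week contributes 5 weekdays (Mon–Fri): 4 × 5 = 20.
The 4 extra days are Monday, Tuesday, Wednesday, Thursday — 4 of them qualify.
Total: 20 + 4 = 24.
Holidays: March 21, 1983 (Mon); April 1, 1983 (Fri); April 8, 1983 (Fri); April 9, 1983 (Sat); April 14, 1983 (Thu); April 17, 1983 (Sun).
4 of the 6 holidays fall on weekdays; the rest are weekends and were already excluded.
Business days: 24 − 4 = 20.

20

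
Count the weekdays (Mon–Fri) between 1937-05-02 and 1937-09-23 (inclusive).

1937-05-02 is a Sunday.
That's 145 days from start to end, counting both.
145 = 7 × 20 + 5, so there are 20 full weeks plus 5 extra days.
Each full week contributes 5 weekdays (Mon–Fri): 20 × 5 = 100.
The 5 extra days are Sun, Mon, Tue, Wed, Thu — 4 of them qualify.
Total: 100 + 4 = 104.

104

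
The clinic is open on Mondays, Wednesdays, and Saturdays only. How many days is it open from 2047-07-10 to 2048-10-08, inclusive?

196

2047-07-10 is a Wednesday.
The range spans 457 days (inclusive of both endpoints).
457 = 7 × 65 + 2, so there are 65 full weeks plus 2 extra days.
Each full week contributes 3 days from the set (Mon, Wed, Sat): 65 × 3 = 195.
The 2 extra days are Wednesday, Thursday — 1 of them qualifies.
Total: 195 + 1 = 196.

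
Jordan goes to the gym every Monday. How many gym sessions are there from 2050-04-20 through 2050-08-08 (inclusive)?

16 Mondays

2050-04-20 is a Wednesday.
From 2050-04-20 to 2050-08-08 is 111 days inclusive.
111 = 7 × 15 + 6, so there are 15 full weeks plus 6 extra days.
Each full week contributes one Monday: 15 so far.
The 6 extra days are Wed, Thu, Fri, Sat, Sun, Mon — 1 of them qualifies.
Total: 15 + 1 = 16.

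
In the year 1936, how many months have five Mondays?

4

A month has five Mondays exactly when Monday falls within its first (length − 28) days.
Jan: 31 days, starts Wed → 5 of Wed, Thu, Fri
Feb: 29 days, starts Sat → 5 of Sat
Mar: 31 days, starts Sun → 5 of Sun, Mon, Tue ✓
Apr: 30 days, starts Wed → 5 of Wed, Thu
May: 31 days, starts Fri → 5 of Fri, Sat, Sun
Jun: 30 days, starts Mon → 5 of Mon, Tue ✓
Jul: 31 days, starts Wed → 5 of Wed, Thu, Fri
Aug: 31 days, starts Sat → 5 of Sat, Sun, Mon ✓
Sep: 30 days, starts Tue → 5 of Tue, Wed
Oct: 31 days, starts Thu → 5 of Thu, Fri, Sat
Nov: 30 days, starts Sun → 5 of Sun, Mon ✓
Dec: 31 days, starts Tue → 5 of Tue, Wed, Thu
Months with five Mondays: Mar, Jun, Aug, Nov.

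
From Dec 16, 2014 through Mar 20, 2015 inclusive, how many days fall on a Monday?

13 Mondays

Dec 16, 2014 is a Tuesday.
From Dec 16, 2014 to Mar 20, 2015 is 95 days inclusive.
95 = 7 × 13 + 4, so there are 13 full weeks plus 4 extra days.
Each full week contributes one Monday: 13 so far.
The 4 extra days are Tuesday, Wednesday, Thursday, Friday — none qualify.
Total: 13 + 0 = 13.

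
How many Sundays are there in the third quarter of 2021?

13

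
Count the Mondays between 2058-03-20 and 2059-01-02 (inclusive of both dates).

2058-03-20 is a Wednesday.
From 2058-03-20 to 2059-01-02 is 289 days inclusive.
289 = 7 × 41 + 2, so there are 41 full weeks plus 2 extra days.
Each full week contributes one Monday: 41 so far.
The 2 extra days are Wed, Thu — none qualify.
Total: 41 + 0 = 41.

41 Mondays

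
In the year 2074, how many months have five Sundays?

4

A month has five Sundays exactly when Sunday falls within its first (length − 28) days.
Jan: 31 days, starts Mon → 5 of Mon, Tue, Wed
Feb: 28 days, starts Thu → 5 of (none)
Mar: 31 days, starts Thu → 5 of Thu, Fri, Sat
Apr: 30 days, starts Sun → 5 of Sun, Mon ✓
May: 31 days, starts Tue → 5 of Tue, Wed, Thu
Jun: 30 days, starts Fri → 5 of Fri, Sat
Jul: 31 days, starts Sun → 5 of Sun, Mon, Tue ✓
Aug: 31 days, starts Wed → 5 of Wed, Thu, Fri
Sep: 30 days, starts Sat → 5 of Sat, Sun ✓
Oct: 31 days, starts Mon → 5 of Mon, Tue, Wed
Nov: 30 days, starts Thu → 5 of Thu, Fri
Dec: 31 days, starts Sat → 5 of Sat, Sun, Mon ✓
Months with five Sundays: Apr, Jul, Sep, Dec.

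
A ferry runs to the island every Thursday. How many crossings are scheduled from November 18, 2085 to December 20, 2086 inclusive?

November 18, 2085 is a Sunday.
The range spans 398 days (inclusive of both endpoints).
398 = 7 × 56 + 6, so there are 56 full weeks plus 6 extra days.
Each full week contributes one Thursday: 56 so far.
The 6 extra days are Sunday, Monday, Tuesday, Wednesday, Thursday, Friday — 1 of them qualifies.
Total: 56 + 1 = 57.

57 Thursdays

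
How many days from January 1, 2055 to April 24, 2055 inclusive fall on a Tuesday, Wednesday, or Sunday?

48

January 1, 2055 is a Friday.
The range spans 114 days (inclusive of both endpoints).
114 = 7 × 16 + 2, so there are 16 full weeks plus 2 extra days.
Each full week contributes 3 days from the set (Tue, Wed, Sun): 16 × 3 = 48.
The 2 extra days are Friday, Saturday — none qualify.
Total: 48 + 0 = 48.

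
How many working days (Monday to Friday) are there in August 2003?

21

1 August 2003 is a Friday.
That's 31 days from start to end, counting both.
31 = 7 × 4 + 3, so there are 4 full weeks plus 3 extra days.
Each full week contributes 5 weekdays (Mon–Fri): 4 × 5 = 20.
The 3 extra days are Friday, Saturday, Sunday — 1 of them qualifies.
Total: 20 + 1 = 21.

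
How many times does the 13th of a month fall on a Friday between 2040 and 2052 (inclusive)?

24

Friday-the-13ths by year:
2040: Jan, Apr, Jul
2041: Sep, Dec
2042: Jun
2043: Feb, Mar, Nov
2044: May
2045: Jan, Oct
2046: Apr, Jul
2047: Sep, Dec
2048: Mar, Nov
2049: Aug
2050: May
2051: Jan, Oct
2052: Sep, Dec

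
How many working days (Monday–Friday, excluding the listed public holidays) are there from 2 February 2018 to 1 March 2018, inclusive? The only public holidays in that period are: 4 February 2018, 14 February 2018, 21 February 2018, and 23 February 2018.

2 February 2018 is a Friday.
The range spans 28 days (inclusive of both endpoints).
28 = 7 × 4, so the span is exactly 4 full weeks.
Each full week contributes 5 weekdays (Mon–Fri): 4 × 5 = 20.
Total: 20.
Holidays: 4 February 2018 (Sun); 14 February 2018 (Wed); 21 February 2018 (Wed); 23 February 2018 (Fri).
3 of the 4 holidays fall on weekdays; the rest are weekends and were already excluded.
Business days: 20 − 3 = 17.

17 working days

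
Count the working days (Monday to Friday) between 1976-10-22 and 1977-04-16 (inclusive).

126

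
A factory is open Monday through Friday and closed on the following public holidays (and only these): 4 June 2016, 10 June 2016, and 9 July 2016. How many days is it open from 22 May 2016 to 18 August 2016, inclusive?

63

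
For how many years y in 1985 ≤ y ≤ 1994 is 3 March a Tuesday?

Day of week of March 3 in each year:
1985: Sun, 1986: Mon, 1987: Tue ✓, 1988: Thu, 1989: Fri, 1990: Sat, 1991: Sun, 1992: Tue ✓, 1993: Wed, 1994: Thu
Tuesdays: 1987, 1992.

2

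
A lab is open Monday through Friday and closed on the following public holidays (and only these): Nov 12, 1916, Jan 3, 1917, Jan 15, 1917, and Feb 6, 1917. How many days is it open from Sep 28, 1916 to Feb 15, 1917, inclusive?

98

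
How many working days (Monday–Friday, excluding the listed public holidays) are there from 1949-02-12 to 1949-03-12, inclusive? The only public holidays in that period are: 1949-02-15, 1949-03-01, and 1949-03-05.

18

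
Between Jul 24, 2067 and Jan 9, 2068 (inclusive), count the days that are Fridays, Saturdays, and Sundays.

73

Jul 24, 2067 is a Sunday.
From Jul 24, 2067 to Jan 9, 2068 is 170 days inclusive.
170 = 7 × 24 + 2, so there are 24 full weeks plus 2 extra days.
Each full week contributes 3 days from the set (Fri, Sat, Sun): 24 × 3 = 72.
The 2 extra days are Sun, Mon — 1 of them qualifies.
Total: 72 + 1 = 73.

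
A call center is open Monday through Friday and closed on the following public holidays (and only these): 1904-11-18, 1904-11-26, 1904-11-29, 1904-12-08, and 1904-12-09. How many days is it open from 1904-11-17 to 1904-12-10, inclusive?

13

1904-11-17 is a Thursday.
From 1904-11-17 to 1904-12-10 is 24 days inclusive.
24 = 7 × 3 + 3, so there are 3 full weeks plus 3 extra days.
Each full week contributes 5 weekdays (Mon–Fri): 3 × 5 = 15.
The 3 extra days are Thu, Fri, Sat — 2 of them qualify.
Total: 15 + 2 = 17.
Holidays: 1904-11-18 (Fri); 1904-11-26 (Sat); 1904-11-29 (Tue); 1904-12-08 (Thu); 1904-12-09 (Fri).
4 of the 5 holidays fall on weekdays; the rest are weekends and were already excluded.
Business days: 17 − 4 = 13.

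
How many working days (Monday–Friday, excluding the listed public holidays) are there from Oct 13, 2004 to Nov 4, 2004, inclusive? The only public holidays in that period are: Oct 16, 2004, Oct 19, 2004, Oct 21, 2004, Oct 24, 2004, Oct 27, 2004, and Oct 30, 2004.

Oct 13, 2004 is a Wednesday.
From Oct 13, 2004 to Nov 4, 2004 is 23 days inclusive.
23 = 7 × 3 + 2, so there are 3 full weeks plus 2 extra days.
Each full week contributes 5 weekdays (Mon–Fri): 3 × 5 = 15.
The 2 extra days are Wednesday, Thursday — 2 of them qualify.
Total: 15 + 2 = 17.
Holidays: Oct 16, 2004 (Sat); Oct 19, 2004 (Tue); Oct 21, 2004 (Thu); Oct 24, 2004 (Sun); Oct 27, 2004 (Wed); Oct 30, 2004 (Sat).
3 of the 6 holidays fall on weekdays; the rest are weekends and were already excluded.
Business days: 17 − 3 = 14.

14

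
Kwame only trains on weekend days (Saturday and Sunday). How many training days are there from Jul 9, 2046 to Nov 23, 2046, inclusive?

38

Jul 9, 2046 is a Monday.
The range spans 138 days (inclusive of both endpoints).
138 = 7 × 19 + 5, so there are 19 full weeks plus 5 extra days.
Each full week contributes 2 weekend days (Sat, Sun): 19 × 2 = 38.
The 5 extra days are Monday, Tuesday, Wednesday, Thursday, Friday — none qualify.
Total: 38 + 0 = 38.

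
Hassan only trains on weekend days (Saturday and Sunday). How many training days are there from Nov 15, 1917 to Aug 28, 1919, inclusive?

186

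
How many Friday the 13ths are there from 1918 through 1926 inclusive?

Friday-the-13ths by year:
1918: Sep, Dec
1919: Jun
1920: Feb, Aug
1921: May
1922: Jan, Oct
1923: Apr, Jul
1924: Jun
1925: Feb, Mar, Nov
1926: Aug

15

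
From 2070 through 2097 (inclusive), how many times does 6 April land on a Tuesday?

4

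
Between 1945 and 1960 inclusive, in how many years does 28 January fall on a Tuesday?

Day of week of January 28 in each year:
1945: Sun, 1946: Mon, 1947: Tue ✓, 1948: Wed, 1949: Fri, 1950: Sat, 1951: Sun, 1952: Mon, 1953: Wed, 1954: Thu, 1955: Fri, 1956: Sat, 1957: Mon, 1958: Tue ✓, 1959: Wed, 1960: Thu
Tuesdays: 1947, 1958.

2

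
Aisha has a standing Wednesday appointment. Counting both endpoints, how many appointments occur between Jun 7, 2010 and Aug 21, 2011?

63

Jun 7, 2010 is a Monday.
From Jun 7, 2010 to Aug 21, 2011 is 441 days inclusive.
441 = 7 × 63, so the span is exactly 63 full weeks.
Each full week contributes one Wednesday: 63 so far.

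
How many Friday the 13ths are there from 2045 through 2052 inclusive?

14

Friday-the-13ths by year:
2045: Jan, Oct
2046: Apr, Jul
2047: Sep, Dec
2048: Mar, Nov
2049: Aug
2050: May
2051: Jan, Oct
2052: Sep, Dec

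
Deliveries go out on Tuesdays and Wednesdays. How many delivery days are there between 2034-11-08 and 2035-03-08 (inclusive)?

35

2034-11-08 is a Wednesday.
That's 121 days from start to end, counting both.
121 = 7 × 17 + 2, so there are 17 full weeks plus 2 extra days.
Each full week contributes 2 days from the set (Tue, Wed): 17 × 2 = 34.
The 2 extra days are Wednesday, Thursday — 1 of them qualifies.
Total: 34 + 1 = 35.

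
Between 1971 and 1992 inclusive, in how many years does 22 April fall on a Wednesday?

3

Day of week of April 22 in each year:
1971: Thu, 1972: Sat, 1973: Sun, 1974: Mon, 1975: Tue, 1976: Thu, 1977: Fri, 1978: Sat, 1979: Sun, 1980: Tue, 1981: Wed ✓, 1982: Thu, 1983: Fri, 1984: Sun, 1985: Mon, 1986: Tue, 1987: Wed ✓, 1988: Fri, 1989: Sat, 1990: Sun, 1991: Mon, 1992: Wed ✓
Wednesdays: 1981, 1987, 1992.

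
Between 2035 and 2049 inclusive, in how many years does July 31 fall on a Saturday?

Day of week of July 31 in each year:
2035: Tue, 2036: Thu, 2037: Fri, 2038: Sat ✓, 2039: Sun, 2040: Tue, 2041: Wed, 2042: Thu, 2043: Fri, 2044: Sun, 2045: Mon, 2046: Tue, 2047: Wed, 2048: Fri, 2049: Sat ✓
Saturdays: 2038, 2049.

2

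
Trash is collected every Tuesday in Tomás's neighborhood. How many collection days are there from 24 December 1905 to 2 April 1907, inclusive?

67 Tuesdays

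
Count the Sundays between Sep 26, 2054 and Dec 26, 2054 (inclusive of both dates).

Sep 26, 2054 is a Saturday.
That's 92 days from start to end, counting both.
92 = 7 × 13 + 1, so there are 13 full weeks plus 1 extra day.
Each full week contributes one Sunday: 13 so far.
The 1 extra day is Sat — none qualify.
Total: 13 + 0 = 13.

13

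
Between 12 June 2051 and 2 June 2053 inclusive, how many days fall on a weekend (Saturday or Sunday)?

12 June 2051 is a Monday.
From 12 June 2051 to 2 June 2053 is 722 days inclusive.
722 = 7 × 103 + 1, so there are 103 full weeks plus 1 extra day.
Each full week contributes 2 weekend days (Sat, Sun): 103 × 2 = 206.
The 1 extra day is Mon — none qualify.
Total: 206 + 0 = 206.

206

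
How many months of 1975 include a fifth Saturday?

4

A month has five Saturdays exactly when Saturday falls within its first (length − 28) days.
Jan: 31 days, starts Wed → 5 of Wed, Thu, Fri
Feb: 28 days, starts Sat → 5 of (none)
Mar: 31 days, starts Sat → 5 of Sat, Sun, Mon ✓
Apr: 30 days, starts Tue → 5 of Tue, Wed
May: 31 days, starts Thu → 5 of Thu, Fri, Sat ✓
Jun: 30 days, starts Sun → 5 of Sun, Mon
Jul: 31 days, starts Tue → 5 of Tue, Wed, Thu
Aug: 31 days, starts Fri → 5 of Fri, Sat, Sun ✓
Sep: 30 days, starts Mon → 5 of Mon, Tue
Oct: 31 days, starts Wed → 5 of Wed, Thu, Fri
Nov: 30 days, starts Sat → 5 of Sat, Sun ✓
Dec: 31 days, starts Mon → 5 of Mon, Tue, Wed
Months with five Saturdays: Mar, May, Aug, Nov.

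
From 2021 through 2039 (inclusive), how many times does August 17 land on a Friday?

2

Day of week of August 17 in each year:
2021: Tue, 2022: Wed, 2023: Thu, 2024: Sat, 2025: Sun, 2026: Mon, 2027: Tue, 2028: Thu, 2029: Fri ✓, 2030: Sat, 2031: Sun, 2032: Tue, 2033: Wed, 2034: Thu, 2035: Fri ✓, 2036: Sun, 2037: Mon, 2038: Tue, 2039: Wed
Fridays: 2029, 2035.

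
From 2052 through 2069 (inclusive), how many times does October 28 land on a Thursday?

3

Day of week of October 28 in each year:
2052: Mon, 2053: Tue, 2054: Wed, 2055: Thu ✓, 2056: Sat, 2057: Sun, 2058: Mon, 2059: Tue, 2060: Thu ✓, 2061: Fri, 2062: Sat, 2063: Sun, 2064: Tue, 2065: Wed, 2066: Thu ✓, 2067: Fri, 2068: Sun, 2069: Mon
Thursdays: 2055, 2060, 2066.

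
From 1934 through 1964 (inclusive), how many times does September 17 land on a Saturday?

Day of week of September 17 in each year:
1934: Mon, 1935: Tue, 1936: Thu, 1937: Fri, 1938: Sat ✓, 1939: Sun, 1940: Tue, 1941: Wed, 1942: Thu, 1943: Fri, 1944: Sun, 1945: Mon, 1946: Tue, 1947: Wed, 1948: Fri, 1949: Sat ✓, 1950: Sun, 1951: Mon, 1952: Wed, 1953: Thu, 1954: Fri, 1955: Sat ✓, 1956: Mon, 1957: Tue, 1958: Wed, 1959: Thu, 1960: Sat ✓, 1961: Sun, 1962: Mon, 1963: Tue, 1964: Thu
Saturdays: 1938, 1949, 1955, 1960.

4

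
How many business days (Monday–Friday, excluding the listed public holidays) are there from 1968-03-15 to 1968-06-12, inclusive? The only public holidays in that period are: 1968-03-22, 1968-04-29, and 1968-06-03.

1968-03-15 is a Friday.
That's 90 days from start to end, counting both.
90 = 7 × 12 + 6, so there are 12 full weeks plus 6 extra days.
Each full week contributes 5 weekdays (Mon–Fri): 12 × 5 = 60.
The 6 extra days are Fri, Sat, Sun, Mon, Tue, Wed — 4 of them qualify.
Total: 60 + 4 = 64.
Holidays: 1968-03-22 (Fri); 1968-04-29 (Mon); 1968-06-03 (Mon).
All 3 holidays fall on weekdays, so subtract 3.
Business days: 64 − 3 = 61.

61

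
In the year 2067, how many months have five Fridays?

A month has five Fridays exactly when Friday falls within its first (length − 28) days.
Jan: 31 days, starts Sat → 5 of Sat, Sun, Mon
Feb: 28 days, starts Tue → 5 of (none)
Mar: 31 days, starts Tue → 5 of Tue, Wed, Thu
Apr: 30 days, starts Fri → 5 of Fri, Sat ✓
May: 31 days, starts Sun → 5 of Sun, Mon, Tue
Jun: 30 days, starts Wed → 5 of Wed, Thu
Jul: 31 days, starts Fri → 5 of Fri, Sat, Sun ✓
Aug: 31 days, starts Mon → 5 of Mon, Tue, Wed
Sep: 30 days, starts Thu → 5 of Thu, Fri ✓
Oct: 31 days, starts Sat → 5 of Sat, Sun, Mon
Nov: 30 days, starts Tue → 5 of Tue, Wed
Dec: 31 days, starts Thu → 5 of Thu, Fri, Sat ✓
Months with five Fridays: Apr, Jul, Sep, Dec.

4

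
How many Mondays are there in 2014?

52

Jan 1, 2014 is a Wednesday.
The range spans 365 days (inclusive of both endpoints).
365 = 7 × 52 + 1, so there are 52 full weeks plus 1 extra day.
Each full week contributes one Monday: 52 so far.
The 1 extra day is Wednesday — none qualify.
Total: 52 + 0 = 52.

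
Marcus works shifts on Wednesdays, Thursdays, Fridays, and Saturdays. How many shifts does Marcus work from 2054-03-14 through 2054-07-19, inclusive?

2054-03-14 is a Saturday.
The range spans 128 days (inclusive of both endpoints).
128 = 7 × 18 + 2, so there are 18 full weeks plus 2 extra days.
Each full week contributes 4 days from the set (Wed, Thu, Fri, Sat): 18 × 4 = 72.
The 2 extra days are Saturday, Sunday — 1 of them qualifies.
Total: 72 + 1 = 73.

73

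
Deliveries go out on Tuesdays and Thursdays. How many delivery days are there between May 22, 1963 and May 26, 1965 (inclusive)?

210

May 22, 1963 is a Wednesday.
The range spans 736 days (inclusive of both endpoints).
736 = 7 × 105 + 1, so there are 105 full weeks plus 1 extra day.
Each full week contributes 2 days from the set (Tue, Thu): 105 × 2 = 210.
The 1 extra day is Wednesday — none qualify.
Total: 210 + 0 = 210.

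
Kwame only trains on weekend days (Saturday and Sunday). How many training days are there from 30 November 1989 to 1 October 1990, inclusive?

88

30 November 1989 is a Thursday.
That's 306 days from start to end, counting both.
306 = 7 × 43 + 5, so there are 43 full weeks plus 5 extra days.
Each full week contributes 2 weekend days (Sat, Sun): 43 × 2 = 86.
The 5 extra days are Thu, Fri, Sat, Sun, Mon — 2 of them qualify.
Total: 86 + 2 = 88.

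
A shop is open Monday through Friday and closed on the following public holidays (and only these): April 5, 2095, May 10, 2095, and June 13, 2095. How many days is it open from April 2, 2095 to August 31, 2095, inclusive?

April 2, 2095 is a Saturday.
The range spans 152 days (inclusive of both endpoints).
152 = 7 × 21 + 5, so there are 21 full weeks plus 5 extra days.
Each full week contributes 5 weekdays (Mon–Fri): 21 × 5 = 105.
The 5 extra days are Saturday, Sunday, Monday, Tuesday, Wednesday — 3 of them qualify.
Total: 105 + 3 = 108.
Holidays: April 5, 2095 (Tue); May 10, 2095 (Tue); June 13, 2095 (Mon).
All 3 holidays fall on weekdays, so subtract 3.
Business days: 108 − 3 = 105.

105 business days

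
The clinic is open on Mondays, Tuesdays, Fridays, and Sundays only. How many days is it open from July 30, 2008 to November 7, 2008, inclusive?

July 30, 2008 is a Wednesday.
That's 101 days from start to end, counting both.
101 = 7 × 14 + 3, so there are 14 full weeks plus 3 extra days.
Each full week contributes 4 days from the set (Mon, Tue, Fri, Sun): 14 × 4 = 56.
The 3 extra days are Wed, Thu, Fri — 1 of them qualifies.
Total: 56 + 1 = 57.

57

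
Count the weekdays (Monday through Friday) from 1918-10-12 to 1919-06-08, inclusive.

170 weekdays

1918-10-12 is a Saturday.
That's 240 days from start to end, counting both.
240 = 7 × 34 + 2, so there are 34 full weeks plus 2 extra days.
Each full week contributes 5 weekdays (Mon–Fri): 34 × 5 = 170.
The 2 extra days are Sat, Sun — none qualify.
Total: 170 + 0 = 170.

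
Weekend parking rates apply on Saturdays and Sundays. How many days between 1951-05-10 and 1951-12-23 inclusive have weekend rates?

66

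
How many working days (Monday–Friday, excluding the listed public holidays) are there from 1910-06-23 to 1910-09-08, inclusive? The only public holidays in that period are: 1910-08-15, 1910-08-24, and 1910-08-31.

1910-06-23 is a Thursday.
That's 78 days from start to end, counting both.
78 = 7 × 11 + 1, so there are 11 full weeks plus 1 extra day.
Each full week contributes 5 weekdays (Mon–Fri): 11 × 5 = 55.
The 1 extra day is Thu — 1 of them qualifies.
Total: 55 + 1 = 56.
Holidays: 1910-08-15 (Mon); 1910-08-24 (Wed); 1910-08-31 (Wed).
All 3 holidays fall on weekdays, so subtract 3.
Business days: 56 − 3 = 53.

53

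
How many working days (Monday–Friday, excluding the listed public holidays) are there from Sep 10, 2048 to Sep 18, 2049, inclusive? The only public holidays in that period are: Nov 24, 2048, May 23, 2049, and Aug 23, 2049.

Sep 10, 2048 is a Thursday.
The range spans 374 days (inclusive of both endpoints).
374 = 7 × 53 + 3, so there are 53 full weeks plus 3 extra days.
Each full week contributes 5 weekdays (Mon–Fri): 53 × 5 = 265.
The 3 extra days are Thu, Fri, Sat — 2 of them qualify.
Total: 265 + 2 = 267.
Holidays: Nov 24, 2048 (Tue); May 23, 2049 (Sun); Aug 23, 2049 (Mon).
2 of the 3 holidays fall on weekdays; the rest are weekends and were already excluded.
Business days: 267 − 2 = 265.

265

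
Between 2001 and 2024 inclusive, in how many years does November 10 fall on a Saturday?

4

Day of week of November 10 in each year:
2001: Sat ✓, 2002: Sun, 2003: Mon, 2004: Wed, 2005: Thu, 2006: Fri, 2007: Sat ✓, 2008: Mon, 2009: Tue, 2010: Wed, 2011: Thu, 2012: Sat ✓, 2013: Sun, 2014: Mon, 2015: Tue, 2016: Thu, 2017: Fri, 2018: Sat ✓, 2019: Sun, 2020: Tue, 2021: Wed, 2022: Thu, 2023: Fri, 2024: Sun
Saturdays: 2001, 2007, 2012, 2018.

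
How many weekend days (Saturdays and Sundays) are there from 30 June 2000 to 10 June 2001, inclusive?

30 June 2000 is a Friday.
The range spans 346 days (inclusive of both endpoints).
346 = 7 × 49 + 3, so there are 49 full weeks plus 3 extra days.
Each full week contributes 2 weekend days (Sat, Sun): 49 × 2 = 98.
The 3 extra days are Fri, Sat, Sun — 2 of them qualify.
Total: 98 + 2 = 100.

100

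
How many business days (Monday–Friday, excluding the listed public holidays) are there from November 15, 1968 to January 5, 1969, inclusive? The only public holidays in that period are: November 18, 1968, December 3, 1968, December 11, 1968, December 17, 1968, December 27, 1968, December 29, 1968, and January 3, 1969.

November 15, 1968 is a Friday.
The range spans 52 days (inclusive of both endpoints).
52 = 7 × 7 + 3, so there are 7 full weeks plus 3 extra days.
Each full week contributes 5 weekdays (Mon–Fri): 7 × 5 = 35.
The 3 extra days are Fri, Sat, Sun — 1 of them qualifies.
Total: 35 + 1 = 36.
Holidays: November 18, 1968 (Mon); December 3, 1968 (Tue); December 11, 1968 (Wed); December 17, 1968 (Tue); December 27, 1968 (Fri); December 29, 1968 (Sun); January 3, 1969 (Fri).
6 of the 7 holidays fall on weekdays; the rest are weekends and were already excluded.
Business days: 36 − 6 = 30.

30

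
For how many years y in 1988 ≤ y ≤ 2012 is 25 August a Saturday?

Day of week of August 25 in each year:
1988: Thu, 1989: Fri, 1990: Sat ✓, 1991: Sun, 1992: Tue, 1993: Wed, 1994: Thu, 1995: Fri, 1996: Sun, 1997: Mon, 1998: Tue, 1999: Wed, 2000: Fri, 2001: Sat ✓, 2002: Sun, 2003: Mon, 2004: Wed, 2005: Thu, 2006: Fri, 2007: Sat ✓, 2008: Mon, 2009: Tue, 2010: Wed, 2011: Thu, 2012: Sat ✓
Saturdays: 1990, 2001, 2007, 2012.

4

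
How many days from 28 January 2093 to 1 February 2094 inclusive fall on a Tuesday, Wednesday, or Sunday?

158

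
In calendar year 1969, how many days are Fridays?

52

1969-01-01 is a Wednesday.
From 1969-01-01 to 1969-12-31 is 365 days inclusive.
365 = 7 × 52 + 1, so there are 52 full weeks plus 1 extra day.
Each full week contributes one Friday: 52 so far.
The 1 extra day is Wednesday — none qualify.
Total: 52 + 0 = 52.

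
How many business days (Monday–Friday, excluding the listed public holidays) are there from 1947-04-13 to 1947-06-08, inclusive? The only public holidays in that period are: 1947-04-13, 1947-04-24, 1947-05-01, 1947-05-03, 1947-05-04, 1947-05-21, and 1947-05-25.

1947-04-13 is a Sunday.
From 1947-04-13 to 1947-06-08 is 57 days inclusive.
57 = 7 × 8 + 1, so there are 8 full weeks plus 1 extra day.
Each full week contributes 5 weekdays (Mon–Fri): 8 × 5 = 40.
The 1 extra day is Sun — none qualify.
Total: 40 + 0 = 40.
Holidays: 1947-04-13 (Sun); 1947-04-24 (Thu); 1947-05-01 (Thu); 1947-05-03 (Sat); 1947-05-04 (Sun); 1947-05-21 (Wed); 1947-05-25 (Sun).
3 of the 7 holidays fall on weekdays; the rest are weekends and were already excluded.
Business days: 40 − 3 = 37.

37 business days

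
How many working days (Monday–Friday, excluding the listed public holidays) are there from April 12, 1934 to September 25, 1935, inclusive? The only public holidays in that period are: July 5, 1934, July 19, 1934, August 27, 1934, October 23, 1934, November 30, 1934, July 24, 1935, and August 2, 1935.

373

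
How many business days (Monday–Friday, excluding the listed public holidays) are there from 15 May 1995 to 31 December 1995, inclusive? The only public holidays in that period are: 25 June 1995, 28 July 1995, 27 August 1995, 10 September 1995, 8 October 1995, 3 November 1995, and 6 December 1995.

15 May 1995 is a Monday.
The range spans 231 days (inclusive of both endpoints).
231 = 7 × 33, so the span is exactly 33 full weeks.
Each full week contributes 5 weekdays (Mon–Fri): 33 × 5 = 165.
Total: 165.
Holidays: 25 June 1995 (Sun); 28 July 1995 (Fri); 27 August 1995 (Sun); 10 September 1995 (Sun); 8 October 1995 (Sun); 3 November 1995 (Fri); 6 December 1995 (Wed).
3 of the 7 holidays fall on weekdays; the rest are weekends and were already excluded.
Business days: 165 − 3 = 162.

162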